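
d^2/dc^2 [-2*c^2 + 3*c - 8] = -4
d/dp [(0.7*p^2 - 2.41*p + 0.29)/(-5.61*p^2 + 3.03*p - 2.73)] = (-11.3991*p^2 - 0.568199999999999*p + 5.7006)/(31.4721*p^4 - 33.9966*p^3 + 39.8115*p^2 - 16.5438*p + 7.4529)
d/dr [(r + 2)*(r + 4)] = 2*r + 6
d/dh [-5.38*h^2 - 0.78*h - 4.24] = -10.76*h - 0.78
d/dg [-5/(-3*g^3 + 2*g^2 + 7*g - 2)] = 5*(-9*g^2 + 4*g + 7)/(3*g^3 - 2*g^2 - 7*g + 2)^2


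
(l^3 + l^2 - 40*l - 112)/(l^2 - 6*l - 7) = (l^2 + 8*l + 16)/(l + 1)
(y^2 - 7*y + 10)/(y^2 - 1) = (y^2 - 7*y + 10)/(y^2 - 1)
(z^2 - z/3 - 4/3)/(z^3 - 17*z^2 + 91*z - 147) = (3*z^2 - z - 4)/(3*(z^3 - 17*z^2 + 91*z - 147))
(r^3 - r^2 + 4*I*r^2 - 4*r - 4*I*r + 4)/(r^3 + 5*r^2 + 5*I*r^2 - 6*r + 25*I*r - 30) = (r^2 + r*(-1 + 2*I) - 2*I)/(r^2 + r*(5 + 3*I) + 15*I)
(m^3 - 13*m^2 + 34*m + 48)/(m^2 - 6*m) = m - 7 - 8/m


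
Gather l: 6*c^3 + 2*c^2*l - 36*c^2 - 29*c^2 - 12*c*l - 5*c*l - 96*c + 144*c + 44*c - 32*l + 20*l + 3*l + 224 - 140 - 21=6*c^3 - 65*c^2 + 92*c + l*(2*c^2 - 17*c - 9) + 63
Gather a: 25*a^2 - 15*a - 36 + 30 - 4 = 25*a^2 - 15*a - 10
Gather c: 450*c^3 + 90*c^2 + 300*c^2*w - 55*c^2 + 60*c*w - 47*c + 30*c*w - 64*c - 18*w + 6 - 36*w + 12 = 450*c^3 + c^2*(300*w + 35) + c*(90*w - 111) - 54*w + 18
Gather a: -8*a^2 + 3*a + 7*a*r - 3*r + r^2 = -8*a^2 + a*(7*r + 3) + r^2 - 3*r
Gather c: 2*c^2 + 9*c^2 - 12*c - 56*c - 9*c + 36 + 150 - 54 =11*c^2 - 77*c + 132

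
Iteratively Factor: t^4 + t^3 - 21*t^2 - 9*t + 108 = (t + 3)*(t^3 - 2*t^2 - 15*t + 36) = (t - 3)*(t + 3)*(t^2 + t - 12) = (t - 3)*(t + 3)*(t + 4)*(t - 3)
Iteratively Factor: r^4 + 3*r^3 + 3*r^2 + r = (r)*(r^3 + 3*r^2 + 3*r + 1) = r*(r + 1)*(r^2 + 2*r + 1) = r*(r + 1)^2*(r + 1)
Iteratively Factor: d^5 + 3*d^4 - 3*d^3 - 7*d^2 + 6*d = (d - 1)*(d^4 + 4*d^3 + d^2 - 6*d) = (d - 1)*(d + 3)*(d^3 + d^2 - 2*d) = (d - 1)*(d + 2)*(d + 3)*(d^2 - d) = d*(d - 1)*(d + 2)*(d + 3)*(d - 1)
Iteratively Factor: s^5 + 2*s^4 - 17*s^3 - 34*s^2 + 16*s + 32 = (s + 4)*(s^4 - 2*s^3 - 9*s^2 + 2*s + 8) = (s + 2)*(s + 4)*(s^3 - 4*s^2 - s + 4) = (s - 4)*(s + 2)*(s + 4)*(s^2 - 1) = (s - 4)*(s + 1)*(s + 2)*(s + 4)*(s - 1)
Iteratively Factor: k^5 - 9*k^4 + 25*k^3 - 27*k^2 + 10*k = (k)*(k^4 - 9*k^3 + 25*k^2 - 27*k + 10) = k*(k - 1)*(k^3 - 8*k^2 + 17*k - 10) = k*(k - 1)^2*(k^2 - 7*k + 10) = k*(k - 5)*(k - 1)^2*(k - 2)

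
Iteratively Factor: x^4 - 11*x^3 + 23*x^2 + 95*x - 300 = (x + 3)*(x^3 - 14*x^2 + 65*x - 100) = (x - 5)*(x + 3)*(x^2 - 9*x + 20) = (x - 5)^2*(x + 3)*(x - 4)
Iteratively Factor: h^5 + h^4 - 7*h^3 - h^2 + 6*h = (h - 1)*(h^4 + 2*h^3 - 5*h^2 - 6*h) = (h - 1)*(h + 1)*(h^3 + h^2 - 6*h) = h*(h - 1)*(h + 1)*(h^2 + h - 6) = h*(h - 1)*(h + 1)*(h + 3)*(h - 2)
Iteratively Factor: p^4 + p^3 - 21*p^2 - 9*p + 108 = (p + 4)*(p^3 - 3*p^2 - 9*p + 27) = (p + 3)*(p + 4)*(p^2 - 6*p + 9) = (p - 3)*(p + 3)*(p + 4)*(p - 3)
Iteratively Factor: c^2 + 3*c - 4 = (c + 4)*(c - 1)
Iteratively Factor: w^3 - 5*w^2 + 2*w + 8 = (w - 2)*(w^2 - 3*w - 4) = (w - 2)*(w + 1)*(w - 4)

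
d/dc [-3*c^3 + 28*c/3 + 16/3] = 28/3 - 9*c^2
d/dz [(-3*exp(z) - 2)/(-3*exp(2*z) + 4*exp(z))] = (-9*exp(2*z) - 12*exp(z) + 8)*exp(-z)/(9*exp(2*z) - 24*exp(z) + 16)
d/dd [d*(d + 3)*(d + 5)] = 3*d^2 + 16*d + 15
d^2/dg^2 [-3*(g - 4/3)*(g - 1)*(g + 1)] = 8 - 18*g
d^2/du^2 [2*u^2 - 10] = 4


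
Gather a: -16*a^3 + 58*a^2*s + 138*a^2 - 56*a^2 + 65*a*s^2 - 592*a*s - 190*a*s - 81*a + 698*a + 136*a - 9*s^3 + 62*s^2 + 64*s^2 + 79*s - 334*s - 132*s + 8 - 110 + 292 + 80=-16*a^3 + a^2*(58*s + 82) + a*(65*s^2 - 782*s + 753) - 9*s^3 + 126*s^2 - 387*s + 270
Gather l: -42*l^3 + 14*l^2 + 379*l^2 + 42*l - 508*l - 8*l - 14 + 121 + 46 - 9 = -42*l^3 + 393*l^2 - 474*l + 144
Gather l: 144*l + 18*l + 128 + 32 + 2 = 162*l + 162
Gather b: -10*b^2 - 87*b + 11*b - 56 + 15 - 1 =-10*b^2 - 76*b - 42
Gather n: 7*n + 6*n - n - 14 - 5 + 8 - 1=12*n - 12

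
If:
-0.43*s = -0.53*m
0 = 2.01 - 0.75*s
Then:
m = 2.17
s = 2.68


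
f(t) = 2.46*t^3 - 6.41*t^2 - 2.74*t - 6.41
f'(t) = 7.38*t^2 - 12.82*t - 2.74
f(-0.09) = -6.22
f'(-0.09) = -1.53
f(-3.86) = -232.82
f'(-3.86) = 156.70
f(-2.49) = -77.31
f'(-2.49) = 74.94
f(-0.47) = -6.79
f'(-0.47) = 4.92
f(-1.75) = -34.43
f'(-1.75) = 42.30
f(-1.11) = -14.63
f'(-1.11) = 20.58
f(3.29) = 2.80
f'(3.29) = 34.96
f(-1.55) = -26.72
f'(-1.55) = 34.86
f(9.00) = 1243.06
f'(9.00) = 479.66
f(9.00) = 1243.06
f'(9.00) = 479.66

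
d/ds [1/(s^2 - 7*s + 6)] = (7 - 2*s)/(s^2 - 7*s + 6)^2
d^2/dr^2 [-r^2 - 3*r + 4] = -2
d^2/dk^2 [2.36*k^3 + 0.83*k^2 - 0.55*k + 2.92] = 14.16*k + 1.66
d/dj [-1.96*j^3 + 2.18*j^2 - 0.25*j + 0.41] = -5.88*j^2 + 4.36*j - 0.25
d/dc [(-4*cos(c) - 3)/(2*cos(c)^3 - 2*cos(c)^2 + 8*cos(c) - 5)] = -8*(-5*sin(c)^2 + 2*cos(3*c) + 27)*sin(c)/(4*sin(c)^2 + 19*cos(c) + cos(3*c) - 14)^2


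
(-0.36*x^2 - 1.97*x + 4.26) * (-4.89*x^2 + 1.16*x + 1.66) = 1.7604*x^4 + 9.2157*x^3 - 23.7142*x^2 + 1.6714*x + 7.0716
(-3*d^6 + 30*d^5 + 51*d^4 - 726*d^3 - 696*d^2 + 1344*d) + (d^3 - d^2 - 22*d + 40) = -3*d^6 + 30*d^5 + 51*d^4 - 725*d^3 - 697*d^2 + 1322*d + 40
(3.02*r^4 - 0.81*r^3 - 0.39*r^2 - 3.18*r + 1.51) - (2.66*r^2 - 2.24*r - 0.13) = 3.02*r^4 - 0.81*r^3 - 3.05*r^2 - 0.94*r + 1.64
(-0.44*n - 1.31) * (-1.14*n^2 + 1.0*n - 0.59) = 0.5016*n^3 + 1.0534*n^2 - 1.0504*n + 0.7729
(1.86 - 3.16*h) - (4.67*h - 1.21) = 3.07 - 7.83*h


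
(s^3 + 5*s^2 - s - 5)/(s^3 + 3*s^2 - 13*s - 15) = (s - 1)/(s - 3)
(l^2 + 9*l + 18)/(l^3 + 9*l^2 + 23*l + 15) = (l + 6)/(l^2 + 6*l + 5)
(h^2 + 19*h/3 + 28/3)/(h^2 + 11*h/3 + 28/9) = 3*(h + 4)/(3*h + 4)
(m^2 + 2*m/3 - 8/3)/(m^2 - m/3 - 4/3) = (m + 2)/(m + 1)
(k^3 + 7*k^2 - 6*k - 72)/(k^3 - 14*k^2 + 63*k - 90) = (k^2 + 10*k + 24)/(k^2 - 11*k + 30)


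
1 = 1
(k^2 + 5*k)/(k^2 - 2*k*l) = (k + 5)/(k - 2*l)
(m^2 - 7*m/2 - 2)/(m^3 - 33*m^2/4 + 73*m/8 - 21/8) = 4*(2*m^2 - 7*m - 4)/(8*m^3 - 66*m^2 + 73*m - 21)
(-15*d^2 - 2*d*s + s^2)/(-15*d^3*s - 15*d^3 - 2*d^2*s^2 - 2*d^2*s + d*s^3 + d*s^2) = 1/(d*(s + 1))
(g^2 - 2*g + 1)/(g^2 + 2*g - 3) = (g - 1)/(g + 3)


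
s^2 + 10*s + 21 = (s + 3)*(s + 7)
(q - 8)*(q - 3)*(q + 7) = q^3 - 4*q^2 - 53*q + 168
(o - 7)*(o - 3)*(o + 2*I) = o^3 - 10*o^2 + 2*I*o^2 + 21*o - 20*I*o + 42*I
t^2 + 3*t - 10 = (t - 2)*(t + 5)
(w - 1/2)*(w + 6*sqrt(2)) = w^2 - w/2 + 6*sqrt(2)*w - 3*sqrt(2)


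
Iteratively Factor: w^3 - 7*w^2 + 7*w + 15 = (w - 5)*(w^2 - 2*w - 3) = (w - 5)*(w - 3)*(w + 1)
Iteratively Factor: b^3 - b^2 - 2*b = (b + 1)*(b^2 - 2*b) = (b - 2)*(b + 1)*(b)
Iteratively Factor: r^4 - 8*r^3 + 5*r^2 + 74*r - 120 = (r + 3)*(r^3 - 11*r^2 + 38*r - 40) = (r - 2)*(r + 3)*(r^2 - 9*r + 20) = (r - 5)*(r - 2)*(r + 3)*(r - 4)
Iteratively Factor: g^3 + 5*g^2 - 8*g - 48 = (g - 3)*(g^2 + 8*g + 16) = (g - 3)*(g + 4)*(g + 4)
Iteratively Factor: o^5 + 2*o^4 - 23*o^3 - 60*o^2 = (o + 3)*(o^4 - o^3 - 20*o^2) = o*(o + 3)*(o^3 - o^2 - 20*o) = o*(o - 5)*(o + 3)*(o^2 + 4*o) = o*(o - 5)*(o + 3)*(o + 4)*(o)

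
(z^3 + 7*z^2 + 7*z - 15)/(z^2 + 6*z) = (z^3 + 7*z^2 + 7*z - 15)/(z*(z + 6))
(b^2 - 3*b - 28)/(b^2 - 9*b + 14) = (b + 4)/(b - 2)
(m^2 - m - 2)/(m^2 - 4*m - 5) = (m - 2)/(m - 5)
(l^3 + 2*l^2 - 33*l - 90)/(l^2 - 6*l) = l + 8 + 15/l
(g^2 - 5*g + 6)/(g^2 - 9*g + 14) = (g - 3)/(g - 7)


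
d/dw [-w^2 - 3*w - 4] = -2*w - 3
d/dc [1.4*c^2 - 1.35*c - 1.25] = 2.8*c - 1.35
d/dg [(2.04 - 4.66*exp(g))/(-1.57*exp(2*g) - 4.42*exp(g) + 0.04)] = (-7.3162*exp(2*g) + 6.4056*exp(g) + 8.8304)*exp(g)/(2.4649*exp(4*g) + 13.8788*exp(3*g) + 19.4108*exp(2*g) - 0.3536*exp(g) + 0.0016)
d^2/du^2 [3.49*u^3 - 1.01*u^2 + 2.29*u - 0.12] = 20.94*u - 2.02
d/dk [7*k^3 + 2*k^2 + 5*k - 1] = 21*k^2 + 4*k + 5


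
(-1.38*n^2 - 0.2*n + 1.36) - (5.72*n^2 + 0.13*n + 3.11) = -7.1*n^2 - 0.33*n - 1.75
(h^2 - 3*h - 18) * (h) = h^3 - 3*h^2 - 18*h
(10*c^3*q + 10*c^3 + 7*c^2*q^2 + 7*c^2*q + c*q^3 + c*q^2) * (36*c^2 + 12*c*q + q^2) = 360*c^5*q + 360*c^5 + 372*c^4*q^2 + 372*c^4*q + 130*c^3*q^3 + 130*c^3*q^2 + 19*c^2*q^4 + 19*c^2*q^3 + c*q^5 + c*q^4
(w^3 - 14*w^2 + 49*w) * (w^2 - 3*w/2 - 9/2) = w^5 - 31*w^4/2 + 131*w^3/2 - 21*w^2/2 - 441*w/2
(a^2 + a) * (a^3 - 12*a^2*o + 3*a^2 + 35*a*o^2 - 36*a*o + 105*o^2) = a^5 - 12*a^4*o + 4*a^4 + 35*a^3*o^2 - 48*a^3*o + 3*a^3 + 140*a^2*o^2 - 36*a^2*o + 105*a*o^2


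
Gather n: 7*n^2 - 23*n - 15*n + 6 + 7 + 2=7*n^2 - 38*n + 15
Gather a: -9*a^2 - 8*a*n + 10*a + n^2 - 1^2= -9*a^2 + a*(10 - 8*n) + n^2 - 1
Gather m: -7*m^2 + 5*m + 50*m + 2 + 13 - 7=-7*m^2 + 55*m + 8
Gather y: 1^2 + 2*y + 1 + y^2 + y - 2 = y^2 + 3*y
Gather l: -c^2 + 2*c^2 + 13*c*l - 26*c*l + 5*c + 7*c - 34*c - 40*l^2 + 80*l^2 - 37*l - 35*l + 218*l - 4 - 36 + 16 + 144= c^2 - 22*c + 40*l^2 + l*(146 - 13*c) + 120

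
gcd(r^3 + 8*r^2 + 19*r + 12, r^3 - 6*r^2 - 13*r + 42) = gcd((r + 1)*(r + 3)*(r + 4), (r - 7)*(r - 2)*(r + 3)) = r + 3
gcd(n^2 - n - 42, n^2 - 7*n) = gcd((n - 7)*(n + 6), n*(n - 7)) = n - 7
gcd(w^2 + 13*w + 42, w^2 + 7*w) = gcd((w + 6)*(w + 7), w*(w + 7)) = w + 7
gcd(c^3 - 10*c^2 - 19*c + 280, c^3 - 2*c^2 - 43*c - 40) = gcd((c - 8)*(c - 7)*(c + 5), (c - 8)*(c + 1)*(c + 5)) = c^2 - 3*c - 40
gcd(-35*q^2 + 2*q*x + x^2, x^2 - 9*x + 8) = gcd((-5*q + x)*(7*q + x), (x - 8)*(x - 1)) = 1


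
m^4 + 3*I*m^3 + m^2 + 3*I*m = m*(m - I)*(m + I)*(m + 3*I)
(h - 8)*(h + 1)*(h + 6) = h^3 - h^2 - 50*h - 48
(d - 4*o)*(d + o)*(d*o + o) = d^3*o - 3*d^2*o^2 + d^2*o - 4*d*o^3 - 3*d*o^2 - 4*o^3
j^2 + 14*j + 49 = (j + 7)^2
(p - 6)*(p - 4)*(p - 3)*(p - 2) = p^4 - 15*p^3 + 80*p^2 - 180*p + 144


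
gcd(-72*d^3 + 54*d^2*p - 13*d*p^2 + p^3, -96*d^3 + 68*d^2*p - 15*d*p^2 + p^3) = 12*d^2 - 7*d*p + p^2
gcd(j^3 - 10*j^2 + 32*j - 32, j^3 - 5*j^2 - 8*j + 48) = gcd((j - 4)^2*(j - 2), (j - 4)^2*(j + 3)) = j^2 - 8*j + 16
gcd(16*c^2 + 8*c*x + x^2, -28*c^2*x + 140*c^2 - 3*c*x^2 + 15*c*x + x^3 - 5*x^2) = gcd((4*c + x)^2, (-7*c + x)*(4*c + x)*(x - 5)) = 4*c + x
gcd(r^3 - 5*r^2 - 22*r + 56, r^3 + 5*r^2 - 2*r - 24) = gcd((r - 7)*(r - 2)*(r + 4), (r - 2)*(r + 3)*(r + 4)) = r^2 + 2*r - 8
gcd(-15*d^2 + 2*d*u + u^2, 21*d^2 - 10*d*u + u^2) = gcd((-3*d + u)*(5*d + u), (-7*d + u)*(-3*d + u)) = -3*d + u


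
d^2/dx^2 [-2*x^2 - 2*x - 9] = -4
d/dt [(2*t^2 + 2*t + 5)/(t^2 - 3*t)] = (-8*t^2 - 10*t + 15)/(t^2*(t^2 - 6*t + 9))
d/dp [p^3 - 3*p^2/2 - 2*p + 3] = 3*p^2 - 3*p - 2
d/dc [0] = 0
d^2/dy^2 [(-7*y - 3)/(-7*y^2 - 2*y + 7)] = 2*(4*(7*y + 1)^2*(7*y + 3) - 7*(21*y + 5)*(7*y^2 + 2*y - 7))/(7*y^2 + 2*y - 7)^3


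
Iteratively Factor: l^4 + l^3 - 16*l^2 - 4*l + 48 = (l + 2)*(l^3 - l^2 - 14*l + 24) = (l + 2)*(l + 4)*(l^2 - 5*l + 6) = (l - 3)*(l + 2)*(l + 4)*(l - 2)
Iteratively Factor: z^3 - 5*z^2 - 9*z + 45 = (z + 3)*(z^2 - 8*z + 15) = (z - 3)*(z + 3)*(z - 5)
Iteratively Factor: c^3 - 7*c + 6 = (c + 3)*(c^2 - 3*c + 2) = (c - 2)*(c + 3)*(c - 1)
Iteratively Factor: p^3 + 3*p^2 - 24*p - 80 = (p + 4)*(p^2 - p - 20) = (p - 5)*(p + 4)*(p + 4)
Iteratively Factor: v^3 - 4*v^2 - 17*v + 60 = (v - 3)*(v^2 - v - 20) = (v - 5)*(v - 3)*(v + 4)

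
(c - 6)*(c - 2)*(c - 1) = c^3 - 9*c^2 + 20*c - 12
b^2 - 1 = (b - 1)*(b + 1)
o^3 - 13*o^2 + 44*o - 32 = (o - 8)*(o - 4)*(o - 1)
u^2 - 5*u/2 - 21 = (u - 6)*(u + 7/2)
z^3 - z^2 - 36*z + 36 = (z - 6)*(z - 1)*(z + 6)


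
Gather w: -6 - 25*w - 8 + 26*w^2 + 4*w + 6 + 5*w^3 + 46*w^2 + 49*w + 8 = 5*w^3 + 72*w^2 + 28*w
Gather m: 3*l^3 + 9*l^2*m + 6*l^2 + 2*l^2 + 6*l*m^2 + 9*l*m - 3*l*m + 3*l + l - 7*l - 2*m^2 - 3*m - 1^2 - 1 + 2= 3*l^3 + 8*l^2 - 3*l + m^2*(6*l - 2) + m*(9*l^2 + 6*l - 3)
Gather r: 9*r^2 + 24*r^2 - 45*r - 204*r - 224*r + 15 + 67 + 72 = 33*r^2 - 473*r + 154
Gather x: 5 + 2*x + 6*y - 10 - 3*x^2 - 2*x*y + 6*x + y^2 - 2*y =-3*x^2 + x*(8 - 2*y) + y^2 + 4*y - 5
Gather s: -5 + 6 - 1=0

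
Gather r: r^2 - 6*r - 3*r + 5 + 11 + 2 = r^2 - 9*r + 18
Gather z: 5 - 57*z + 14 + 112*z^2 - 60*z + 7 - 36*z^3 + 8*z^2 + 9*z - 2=-36*z^3 + 120*z^2 - 108*z + 24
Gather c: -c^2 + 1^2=1 - c^2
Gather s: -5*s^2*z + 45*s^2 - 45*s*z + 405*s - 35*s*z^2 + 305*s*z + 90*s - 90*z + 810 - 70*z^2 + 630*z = s^2*(45 - 5*z) + s*(-35*z^2 + 260*z + 495) - 70*z^2 + 540*z + 810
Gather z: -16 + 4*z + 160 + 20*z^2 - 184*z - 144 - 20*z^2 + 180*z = 0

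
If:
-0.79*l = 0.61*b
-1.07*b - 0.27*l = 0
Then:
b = 0.00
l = 0.00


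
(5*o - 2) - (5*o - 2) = 0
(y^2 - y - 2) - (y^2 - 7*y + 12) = 6*y - 14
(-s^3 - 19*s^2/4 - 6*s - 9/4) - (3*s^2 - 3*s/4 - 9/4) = -s^3 - 31*s^2/4 - 21*s/4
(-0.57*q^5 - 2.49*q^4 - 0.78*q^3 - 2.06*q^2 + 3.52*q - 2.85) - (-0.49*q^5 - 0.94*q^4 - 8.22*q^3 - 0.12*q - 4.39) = -0.08*q^5 - 1.55*q^4 + 7.44*q^3 - 2.06*q^2 + 3.64*q + 1.54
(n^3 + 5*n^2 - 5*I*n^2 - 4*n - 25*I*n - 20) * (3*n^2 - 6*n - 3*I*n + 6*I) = 3*n^5 + 9*n^4 - 18*I*n^4 - 57*n^3 - 54*I*n^3 - 81*n^2 + 192*I*n^2 + 270*n + 36*I*n - 120*I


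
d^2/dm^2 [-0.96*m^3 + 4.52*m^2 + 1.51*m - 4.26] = 9.04 - 5.76*m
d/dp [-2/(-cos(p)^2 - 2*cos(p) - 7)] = 4*(cos(p) + 1)*sin(p)/(cos(p)^2 + 2*cos(p) + 7)^2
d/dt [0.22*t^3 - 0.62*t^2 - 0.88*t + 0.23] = 0.66*t^2 - 1.24*t - 0.88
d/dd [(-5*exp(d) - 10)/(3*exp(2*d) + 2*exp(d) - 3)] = (15*exp(2*d) + 60*exp(d) + 35)*exp(d)/(9*exp(4*d) + 12*exp(3*d) - 14*exp(2*d) - 12*exp(d) + 9)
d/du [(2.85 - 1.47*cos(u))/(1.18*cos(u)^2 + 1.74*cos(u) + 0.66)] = (-1.7346*cos(u)^2 + 6.726*cos(u) + 5.9292)*sin(u)/(1.3924*cos(u)^4 + 4.1064*cos(u)^3 + 4.5852*cos(u)^2 + 2.2968*cos(u) + 0.4356)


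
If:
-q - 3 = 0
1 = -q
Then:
No Solution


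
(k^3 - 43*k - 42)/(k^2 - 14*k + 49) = (k^2 + 7*k + 6)/(k - 7)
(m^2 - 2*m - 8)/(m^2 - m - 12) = (m + 2)/(m + 3)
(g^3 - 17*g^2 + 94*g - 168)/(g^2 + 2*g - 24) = (g^2 - 13*g + 42)/(g + 6)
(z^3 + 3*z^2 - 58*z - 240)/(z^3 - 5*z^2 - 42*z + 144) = (z + 5)/(z - 3)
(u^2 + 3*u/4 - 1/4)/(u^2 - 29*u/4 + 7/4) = (u + 1)/(u - 7)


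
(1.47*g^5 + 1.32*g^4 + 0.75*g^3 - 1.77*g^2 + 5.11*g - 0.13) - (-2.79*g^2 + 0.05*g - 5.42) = 1.47*g^5 + 1.32*g^4 + 0.75*g^3 + 1.02*g^2 + 5.06*g + 5.29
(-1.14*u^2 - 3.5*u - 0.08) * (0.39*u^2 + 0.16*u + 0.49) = -0.4446*u^4 - 1.5474*u^3 - 1.1498*u^2 - 1.7278*u - 0.0392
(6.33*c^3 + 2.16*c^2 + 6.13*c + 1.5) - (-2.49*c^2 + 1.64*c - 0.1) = 6.33*c^3 + 4.65*c^2 + 4.49*c + 1.6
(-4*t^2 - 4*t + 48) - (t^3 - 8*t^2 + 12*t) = -t^3 + 4*t^2 - 16*t + 48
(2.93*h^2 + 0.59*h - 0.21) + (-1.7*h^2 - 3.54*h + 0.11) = 1.23*h^2 - 2.95*h - 0.1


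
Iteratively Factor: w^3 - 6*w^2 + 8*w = (w - 2)*(w^2 - 4*w) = w*(w - 2)*(w - 4)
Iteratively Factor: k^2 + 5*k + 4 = (k + 1)*(k + 4)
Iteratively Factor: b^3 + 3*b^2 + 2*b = (b + 2)*(b^2 + b) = (b + 1)*(b + 2)*(b)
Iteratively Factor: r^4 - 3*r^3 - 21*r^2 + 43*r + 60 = (r + 1)*(r^3 - 4*r^2 - 17*r + 60) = (r - 3)*(r + 1)*(r^2 - r - 20) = (r - 5)*(r - 3)*(r + 1)*(r + 4)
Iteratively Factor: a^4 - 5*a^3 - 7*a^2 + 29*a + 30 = (a - 3)*(a^3 - 2*a^2 - 13*a - 10) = (a - 3)*(a + 2)*(a^2 - 4*a - 5) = (a - 3)*(a + 1)*(a + 2)*(a - 5)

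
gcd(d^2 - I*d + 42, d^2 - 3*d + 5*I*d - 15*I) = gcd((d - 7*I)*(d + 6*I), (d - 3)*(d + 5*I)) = 1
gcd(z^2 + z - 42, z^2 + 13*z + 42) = z + 7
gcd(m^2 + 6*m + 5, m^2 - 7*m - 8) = m + 1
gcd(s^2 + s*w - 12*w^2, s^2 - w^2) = 1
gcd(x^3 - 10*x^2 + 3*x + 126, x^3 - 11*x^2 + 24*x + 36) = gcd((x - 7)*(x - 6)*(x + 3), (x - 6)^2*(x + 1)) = x - 6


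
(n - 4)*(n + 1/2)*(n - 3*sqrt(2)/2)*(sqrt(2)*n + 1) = sqrt(2)*n^4 - 7*sqrt(2)*n^3/2 - 2*n^3 - 7*sqrt(2)*n^2/2 + 7*n^2 + 4*n + 21*sqrt(2)*n/4 + 3*sqrt(2)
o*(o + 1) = o^2 + o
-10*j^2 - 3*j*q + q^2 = (-5*j + q)*(2*j + q)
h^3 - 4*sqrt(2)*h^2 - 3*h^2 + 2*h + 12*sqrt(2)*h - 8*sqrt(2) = (h - 2)*(h - 1)*(h - 4*sqrt(2))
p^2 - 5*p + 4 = (p - 4)*(p - 1)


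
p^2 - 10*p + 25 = (p - 5)^2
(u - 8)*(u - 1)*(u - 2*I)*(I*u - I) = I*u^4 + 2*u^3 - 10*I*u^3 - 20*u^2 + 17*I*u^2 + 34*u - 8*I*u - 16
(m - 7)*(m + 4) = m^2 - 3*m - 28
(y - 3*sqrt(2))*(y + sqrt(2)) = y^2 - 2*sqrt(2)*y - 6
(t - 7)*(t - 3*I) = t^2 - 7*t - 3*I*t + 21*I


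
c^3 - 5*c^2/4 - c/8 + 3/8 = (c - 1)*(c - 3/4)*(c + 1/2)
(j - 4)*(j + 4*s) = j^2 + 4*j*s - 4*j - 16*s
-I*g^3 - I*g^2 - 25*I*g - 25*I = (g - 5*I)*(g + 5*I)*(-I*g - I)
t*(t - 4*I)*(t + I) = t^3 - 3*I*t^2 + 4*t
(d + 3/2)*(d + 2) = d^2 + 7*d/2 + 3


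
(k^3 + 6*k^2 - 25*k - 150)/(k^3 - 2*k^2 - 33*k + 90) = (k + 5)/(k - 3)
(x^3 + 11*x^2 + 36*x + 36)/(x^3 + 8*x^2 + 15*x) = (x^2 + 8*x + 12)/(x*(x + 5))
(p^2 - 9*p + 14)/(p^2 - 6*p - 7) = (p - 2)/(p + 1)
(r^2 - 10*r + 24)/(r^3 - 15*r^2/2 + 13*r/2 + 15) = 2*(r - 4)/(2*r^2 - 3*r - 5)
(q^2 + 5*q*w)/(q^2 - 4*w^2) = q*(q + 5*w)/(q^2 - 4*w^2)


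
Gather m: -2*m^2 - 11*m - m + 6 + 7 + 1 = -2*m^2 - 12*m + 14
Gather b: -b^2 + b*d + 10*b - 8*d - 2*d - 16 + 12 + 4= -b^2 + b*(d + 10) - 10*d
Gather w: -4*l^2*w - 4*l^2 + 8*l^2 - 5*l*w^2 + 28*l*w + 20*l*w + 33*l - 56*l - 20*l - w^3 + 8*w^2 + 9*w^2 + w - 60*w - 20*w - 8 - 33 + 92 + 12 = 4*l^2 - 43*l - w^3 + w^2*(17 - 5*l) + w*(-4*l^2 + 48*l - 79) + 63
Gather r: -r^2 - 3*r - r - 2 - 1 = -r^2 - 4*r - 3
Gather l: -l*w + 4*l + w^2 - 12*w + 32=l*(4 - w) + w^2 - 12*w + 32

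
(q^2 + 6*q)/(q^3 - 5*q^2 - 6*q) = (q + 6)/(q^2 - 5*q - 6)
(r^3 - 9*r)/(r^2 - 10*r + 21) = r*(r + 3)/(r - 7)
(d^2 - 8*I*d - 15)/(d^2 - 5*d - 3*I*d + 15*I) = (d - 5*I)/(d - 5)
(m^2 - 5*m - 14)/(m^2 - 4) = (m - 7)/(m - 2)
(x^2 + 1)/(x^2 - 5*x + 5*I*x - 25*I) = (x^2 + 1)/(x^2 + 5*x*(-1 + I) - 25*I)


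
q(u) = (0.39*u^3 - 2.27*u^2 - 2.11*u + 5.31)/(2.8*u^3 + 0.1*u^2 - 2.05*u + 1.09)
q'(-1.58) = -1.88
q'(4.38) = 0.05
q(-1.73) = -0.02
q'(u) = (-8.4*u^2 - 0.2*u + 2.05)*(0.39*u^3 - 2.27*u^2 - 2.11*u + 5.31)/(2.8*u^3 + 0.1*u^2 - 2.05*u + 1.09)^2 + (1.17*u^2 - 4.54*u - 2.11)/(2.8*u^3 + 0.1*u^2 - 2.05*u + 1.09) = (4.44089209850063e-16*u^5 + 6.395*u^4 + 10.217*u^3 - 38.4642*u^2 - 6.0106*u + 8.5856)/(7.84*u^6 + 0.56*u^5 - 11.47*u^4 + 5.694*u^3 + 4.4205*u^2 - 4.469*u + 1.1881)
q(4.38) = -0.06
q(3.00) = -0.15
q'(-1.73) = -1.00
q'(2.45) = 0.10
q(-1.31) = -1.41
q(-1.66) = -0.10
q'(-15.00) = 0.00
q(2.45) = -0.20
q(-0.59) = 3.23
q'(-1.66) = -1.32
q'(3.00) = 0.09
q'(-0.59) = -0.83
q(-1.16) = -5.33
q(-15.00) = 0.19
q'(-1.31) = -9.74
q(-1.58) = -0.22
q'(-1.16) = -68.79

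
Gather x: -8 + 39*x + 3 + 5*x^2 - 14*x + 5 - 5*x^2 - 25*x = 0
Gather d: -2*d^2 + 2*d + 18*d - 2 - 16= -2*d^2 + 20*d - 18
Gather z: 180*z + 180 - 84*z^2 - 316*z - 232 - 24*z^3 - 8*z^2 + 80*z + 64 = -24*z^3 - 92*z^2 - 56*z + 12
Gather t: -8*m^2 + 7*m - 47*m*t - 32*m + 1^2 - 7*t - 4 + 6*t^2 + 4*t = -8*m^2 - 25*m + 6*t^2 + t*(-47*m - 3) - 3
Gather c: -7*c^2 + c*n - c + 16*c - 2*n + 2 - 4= -7*c^2 + c*(n + 15) - 2*n - 2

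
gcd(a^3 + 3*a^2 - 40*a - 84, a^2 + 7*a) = a + 7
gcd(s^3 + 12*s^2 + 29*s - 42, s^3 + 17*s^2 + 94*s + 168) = s^2 + 13*s + 42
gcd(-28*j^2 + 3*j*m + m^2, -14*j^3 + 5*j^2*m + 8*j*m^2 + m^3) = 7*j + m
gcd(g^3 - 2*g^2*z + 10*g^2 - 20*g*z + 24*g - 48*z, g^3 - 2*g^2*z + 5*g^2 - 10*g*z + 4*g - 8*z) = -g^2 + 2*g*z - 4*g + 8*z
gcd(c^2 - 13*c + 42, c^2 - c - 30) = c - 6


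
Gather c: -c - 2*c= -3*c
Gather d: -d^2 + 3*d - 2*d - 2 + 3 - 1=-d^2 + d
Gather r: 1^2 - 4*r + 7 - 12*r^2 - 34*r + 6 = -12*r^2 - 38*r + 14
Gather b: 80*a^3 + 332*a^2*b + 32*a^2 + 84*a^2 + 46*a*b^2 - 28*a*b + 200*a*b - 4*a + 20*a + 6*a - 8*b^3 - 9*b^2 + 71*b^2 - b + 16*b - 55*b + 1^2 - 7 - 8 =80*a^3 + 116*a^2 + 22*a - 8*b^3 + b^2*(46*a + 62) + b*(332*a^2 + 172*a - 40) - 14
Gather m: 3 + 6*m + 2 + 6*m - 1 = 12*m + 4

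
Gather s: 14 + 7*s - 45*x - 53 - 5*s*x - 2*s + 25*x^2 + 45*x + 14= s*(5 - 5*x) + 25*x^2 - 25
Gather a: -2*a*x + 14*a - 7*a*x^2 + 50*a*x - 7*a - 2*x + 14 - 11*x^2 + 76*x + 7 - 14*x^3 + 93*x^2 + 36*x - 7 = a*(-7*x^2 + 48*x + 7) - 14*x^3 + 82*x^2 + 110*x + 14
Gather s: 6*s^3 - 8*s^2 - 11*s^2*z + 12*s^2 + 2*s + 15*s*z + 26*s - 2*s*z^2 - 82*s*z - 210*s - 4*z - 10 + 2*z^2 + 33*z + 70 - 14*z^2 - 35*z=6*s^3 + s^2*(4 - 11*z) + s*(-2*z^2 - 67*z - 182) - 12*z^2 - 6*z + 60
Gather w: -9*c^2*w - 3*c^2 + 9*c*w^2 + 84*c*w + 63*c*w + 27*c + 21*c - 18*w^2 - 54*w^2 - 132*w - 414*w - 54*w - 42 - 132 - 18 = -3*c^2 + 48*c + w^2*(9*c - 72) + w*(-9*c^2 + 147*c - 600) - 192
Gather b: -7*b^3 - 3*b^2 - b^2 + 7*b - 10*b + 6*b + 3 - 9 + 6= -7*b^3 - 4*b^2 + 3*b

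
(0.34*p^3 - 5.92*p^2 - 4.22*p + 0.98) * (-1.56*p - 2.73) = -0.5304*p^4 + 8.307*p^3 + 22.7448*p^2 + 9.9918*p - 2.6754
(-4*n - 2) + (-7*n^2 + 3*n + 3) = -7*n^2 - n + 1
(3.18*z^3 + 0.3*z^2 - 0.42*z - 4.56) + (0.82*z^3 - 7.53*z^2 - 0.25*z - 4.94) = 4.0*z^3 - 7.23*z^2 - 0.67*z - 9.5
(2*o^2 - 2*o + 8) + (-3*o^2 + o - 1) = -o^2 - o + 7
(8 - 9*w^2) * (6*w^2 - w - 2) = -54*w^4 + 9*w^3 + 66*w^2 - 8*w - 16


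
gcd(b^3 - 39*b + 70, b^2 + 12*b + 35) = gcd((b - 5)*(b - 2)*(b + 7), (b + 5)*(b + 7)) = b + 7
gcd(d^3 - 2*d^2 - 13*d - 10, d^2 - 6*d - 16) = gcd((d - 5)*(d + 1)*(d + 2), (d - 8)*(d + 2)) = d + 2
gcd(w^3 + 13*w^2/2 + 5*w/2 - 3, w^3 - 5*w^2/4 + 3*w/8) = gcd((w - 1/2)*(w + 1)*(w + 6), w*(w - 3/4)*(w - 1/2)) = w - 1/2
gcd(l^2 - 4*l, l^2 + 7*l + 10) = 1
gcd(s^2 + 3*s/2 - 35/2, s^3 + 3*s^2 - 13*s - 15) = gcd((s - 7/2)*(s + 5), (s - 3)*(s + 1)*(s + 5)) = s + 5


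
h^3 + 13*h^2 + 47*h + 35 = (h + 1)*(h + 5)*(h + 7)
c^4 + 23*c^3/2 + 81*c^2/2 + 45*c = c*(c + 5/2)*(c + 3)*(c + 6)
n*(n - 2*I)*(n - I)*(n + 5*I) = n^4 + 2*I*n^3 + 13*n^2 - 10*I*n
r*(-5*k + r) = -5*k*r + r^2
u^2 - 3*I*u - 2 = (u - 2*I)*(u - I)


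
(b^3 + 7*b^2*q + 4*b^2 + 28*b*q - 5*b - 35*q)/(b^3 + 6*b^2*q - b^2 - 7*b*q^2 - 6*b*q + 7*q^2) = (-b - 5)/(-b + q)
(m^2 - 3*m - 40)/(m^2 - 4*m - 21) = (-m^2 + 3*m + 40)/(-m^2 + 4*m + 21)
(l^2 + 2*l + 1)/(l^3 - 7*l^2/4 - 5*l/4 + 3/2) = 4*(l + 1)/(4*l^2 - 11*l + 6)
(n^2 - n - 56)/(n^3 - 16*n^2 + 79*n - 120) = (n + 7)/(n^2 - 8*n + 15)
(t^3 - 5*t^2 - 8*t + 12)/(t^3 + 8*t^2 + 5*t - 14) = (t - 6)/(t + 7)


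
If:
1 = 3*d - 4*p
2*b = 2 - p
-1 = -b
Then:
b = 1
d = 1/3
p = 0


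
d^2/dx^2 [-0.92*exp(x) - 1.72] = -0.92*exp(x)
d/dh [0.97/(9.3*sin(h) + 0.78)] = -9.021*cos(h)/(9.3*sin(h) + 0.78)^2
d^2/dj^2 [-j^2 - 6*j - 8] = -2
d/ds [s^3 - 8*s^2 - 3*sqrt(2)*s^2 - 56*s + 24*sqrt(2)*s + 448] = 3*s^2 - 16*s - 6*sqrt(2)*s - 56 + 24*sqrt(2)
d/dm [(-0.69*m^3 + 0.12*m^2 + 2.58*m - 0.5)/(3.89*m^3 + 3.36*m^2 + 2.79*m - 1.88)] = (-2.7852*m^4 - 23.9226*m^3 + 1.3926*m^2 + 2.9088*m - 3.4554)/(15.1321*m^6 + 26.1408*m^5 + 32.9958*m^4 + 4.1224*m^3 - 4.8495*m^2 - 10.4904*m + 3.5344)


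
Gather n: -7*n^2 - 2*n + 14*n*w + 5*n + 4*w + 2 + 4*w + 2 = -7*n^2 + n*(14*w + 3) + 8*w + 4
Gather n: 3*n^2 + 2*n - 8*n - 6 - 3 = 3*n^2 - 6*n - 9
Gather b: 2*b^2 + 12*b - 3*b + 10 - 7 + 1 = 2*b^2 + 9*b + 4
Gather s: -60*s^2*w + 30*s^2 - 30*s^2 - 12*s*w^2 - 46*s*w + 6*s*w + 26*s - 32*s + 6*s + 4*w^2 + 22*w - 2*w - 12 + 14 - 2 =-60*s^2*w + s*(-12*w^2 - 40*w) + 4*w^2 + 20*w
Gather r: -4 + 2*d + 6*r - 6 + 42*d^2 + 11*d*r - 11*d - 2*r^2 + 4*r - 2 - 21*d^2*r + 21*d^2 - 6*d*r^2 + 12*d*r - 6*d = 63*d^2 - 15*d + r^2*(-6*d - 2) + r*(-21*d^2 + 23*d + 10) - 12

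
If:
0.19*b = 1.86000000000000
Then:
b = 9.79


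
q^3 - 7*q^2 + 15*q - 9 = (q - 3)^2*(q - 1)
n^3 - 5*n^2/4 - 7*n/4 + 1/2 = (n - 2)*(n - 1/4)*(n + 1)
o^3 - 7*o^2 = o^2*(o - 7)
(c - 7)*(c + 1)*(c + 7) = c^3 + c^2 - 49*c - 49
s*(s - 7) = s^2 - 7*s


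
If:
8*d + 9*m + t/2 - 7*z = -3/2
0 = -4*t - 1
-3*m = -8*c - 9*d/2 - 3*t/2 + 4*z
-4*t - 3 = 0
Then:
No Solution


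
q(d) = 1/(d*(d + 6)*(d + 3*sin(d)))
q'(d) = (-3*cos(d) - 1)/(d*(d + 6)*(d + 3*sin(d))^2) - 1/(d*(d + 6)^2*(d + 3*sin(d))) - 1/(d^2*(d + 6)*(d + 3*sin(d))) = (-d*(d + 6)*(3*cos(d) + 1) - d*(d + 3*sin(d)) + (-d - 6)*(d + 3*sin(d)))/(d^2*(d + 6)^2*(d + 3*sin(d))^2)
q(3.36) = 0.01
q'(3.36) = 0.00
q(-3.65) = 0.05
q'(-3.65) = -0.05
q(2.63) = 0.01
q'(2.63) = -0.00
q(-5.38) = 0.10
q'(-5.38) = -0.05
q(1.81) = 0.01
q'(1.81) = -0.01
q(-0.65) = 0.12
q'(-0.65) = 0.32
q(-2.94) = 0.03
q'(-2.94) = -0.02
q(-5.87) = 0.28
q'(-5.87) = -1.89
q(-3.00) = 0.03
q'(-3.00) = -0.02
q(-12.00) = 0.00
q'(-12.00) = 0.00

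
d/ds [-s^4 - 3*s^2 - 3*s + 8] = -4*s^3 - 6*s - 3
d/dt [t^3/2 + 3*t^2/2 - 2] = 3*t*(t + 2)/2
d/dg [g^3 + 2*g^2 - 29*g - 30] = 3*g^2 + 4*g - 29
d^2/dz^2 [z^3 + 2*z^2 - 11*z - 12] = 6*z + 4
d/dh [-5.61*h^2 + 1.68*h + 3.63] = 1.68 - 11.22*h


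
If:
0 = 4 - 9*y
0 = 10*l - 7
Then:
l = 7/10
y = 4/9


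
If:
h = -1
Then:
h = -1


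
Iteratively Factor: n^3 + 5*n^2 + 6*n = (n)*(n^2 + 5*n + 6) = n*(n + 3)*(n + 2)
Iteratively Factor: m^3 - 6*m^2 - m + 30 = (m - 5)*(m^2 - m - 6) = (m - 5)*(m - 3)*(m + 2)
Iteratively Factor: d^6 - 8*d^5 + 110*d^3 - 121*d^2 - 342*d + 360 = (d + 3)*(d^5 - 11*d^4 + 33*d^3 + 11*d^2 - 154*d + 120) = (d - 5)*(d + 3)*(d^4 - 6*d^3 + 3*d^2 + 26*d - 24) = (d - 5)*(d - 4)*(d + 3)*(d^3 - 2*d^2 - 5*d + 6) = (d - 5)*(d - 4)*(d - 1)*(d + 3)*(d^2 - d - 6) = (d - 5)*(d - 4)*(d - 3)*(d - 1)*(d + 3)*(d + 2)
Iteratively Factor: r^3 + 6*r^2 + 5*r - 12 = (r + 4)*(r^2 + 2*r - 3) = (r - 1)*(r + 4)*(r + 3)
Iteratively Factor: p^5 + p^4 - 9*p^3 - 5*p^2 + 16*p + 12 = (p + 1)*(p^4 - 9*p^2 + 4*p + 12) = (p - 2)*(p + 1)*(p^3 + 2*p^2 - 5*p - 6) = (p - 2)^2*(p + 1)*(p^2 + 4*p + 3) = (p - 2)^2*(p + 1)*(p + 3)*(p + 1)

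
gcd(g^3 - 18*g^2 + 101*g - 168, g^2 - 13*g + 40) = g - 8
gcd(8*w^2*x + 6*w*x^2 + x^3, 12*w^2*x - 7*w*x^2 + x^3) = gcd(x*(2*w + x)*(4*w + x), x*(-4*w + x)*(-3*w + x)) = x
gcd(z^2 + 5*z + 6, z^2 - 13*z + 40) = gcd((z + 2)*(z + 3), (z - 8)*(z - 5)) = 1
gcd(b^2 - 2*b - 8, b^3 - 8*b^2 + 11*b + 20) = b - 4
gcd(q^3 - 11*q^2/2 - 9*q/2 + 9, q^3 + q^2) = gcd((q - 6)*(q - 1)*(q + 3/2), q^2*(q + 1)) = 1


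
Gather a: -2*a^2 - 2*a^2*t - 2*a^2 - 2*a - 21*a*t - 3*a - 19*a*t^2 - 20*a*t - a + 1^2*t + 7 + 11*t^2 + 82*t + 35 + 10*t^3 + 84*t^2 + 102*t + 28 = a^2*(-2*t - 4) + a*(-19*t^2 - 41*t - 6) + 10*t^3 + 95*t^2 + 185*t + 70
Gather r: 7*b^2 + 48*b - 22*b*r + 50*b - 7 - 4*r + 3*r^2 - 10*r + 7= 7*b^2 + 98*b + 3*r^2 + r*(-22*b - 14)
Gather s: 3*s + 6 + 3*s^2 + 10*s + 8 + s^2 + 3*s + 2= 4*s^2 + 16*s + 16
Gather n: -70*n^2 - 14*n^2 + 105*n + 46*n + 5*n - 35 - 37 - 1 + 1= -84*n^2 + 156*n - 72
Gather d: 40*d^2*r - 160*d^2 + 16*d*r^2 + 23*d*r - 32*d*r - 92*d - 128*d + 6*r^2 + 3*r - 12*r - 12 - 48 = d^2*(40*r - 160) + d*(16*r^2 - 9*r - 220) + 6*r^2 - 9*r - 60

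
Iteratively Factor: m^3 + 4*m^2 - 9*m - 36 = (m + 4)*(m^2 - 9) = (m - 3)*(m + 4)*(m + 3)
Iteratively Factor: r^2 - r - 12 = (r - 4)*(r + 3)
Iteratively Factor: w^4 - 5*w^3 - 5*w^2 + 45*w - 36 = (w - 1)*(w^3 - 4*w^2 - 9*w + 36) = (w - 4)*(w - 1)*(w^2 - 9) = (w - 4)*(w - 1)*(w + 3)*(w - 3)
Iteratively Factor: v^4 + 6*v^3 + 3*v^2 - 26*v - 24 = (v + 3)*(v^3 + 3*v^2 - 6*v - 8) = (v - 2)*(v + 3)*(v^2 + 5*v + 4) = (v - 2)*(v + 1)*(v + 3)*(v + 4)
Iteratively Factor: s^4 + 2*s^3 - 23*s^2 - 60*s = (s)*(s^3 + 2*s^2 - 23*s - 60) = s*(s - 5)*(s^2 + 7*s + 12) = s*(s - 5)*(s + 4)*(s + 3)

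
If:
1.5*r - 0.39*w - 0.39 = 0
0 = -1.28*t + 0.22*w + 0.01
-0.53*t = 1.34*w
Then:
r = 0.26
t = 0.01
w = -0.00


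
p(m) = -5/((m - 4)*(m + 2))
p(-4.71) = -0.21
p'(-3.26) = -0.51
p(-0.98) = 0.98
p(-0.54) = 0.75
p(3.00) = 1.00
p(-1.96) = 20.97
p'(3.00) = 0.80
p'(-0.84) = -0.58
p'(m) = 5/((m - 4)*(m + 2)^2) + 5/((m - 4)^2*(m + 2))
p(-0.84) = 0.89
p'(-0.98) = -0.77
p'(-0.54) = -0.35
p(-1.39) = 1.52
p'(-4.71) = -0.10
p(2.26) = 0.67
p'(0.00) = -0.16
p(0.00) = 0.62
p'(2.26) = 0.23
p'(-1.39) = -2.21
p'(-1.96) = -520.81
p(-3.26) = -0.55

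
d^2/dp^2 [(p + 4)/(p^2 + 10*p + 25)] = 2*(p + 2)/(p^4 + 20*p^3 + 150*p^2 + 500*p + 625)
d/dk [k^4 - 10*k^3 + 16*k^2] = 2*k*(2*k^2 - 15*k + 16)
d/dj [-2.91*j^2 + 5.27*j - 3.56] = 5.27 - 5.82*j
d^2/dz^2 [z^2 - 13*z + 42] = 2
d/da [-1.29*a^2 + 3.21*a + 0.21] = 3.21 - 2.58*a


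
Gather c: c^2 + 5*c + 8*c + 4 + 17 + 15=c^2 + 13*c + 36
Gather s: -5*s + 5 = 5 - 5*s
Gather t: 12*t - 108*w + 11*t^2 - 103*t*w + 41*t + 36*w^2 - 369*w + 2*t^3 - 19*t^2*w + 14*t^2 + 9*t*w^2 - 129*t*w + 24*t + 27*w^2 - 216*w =2*t^3 + t^2*(25 - 19*w) + t*(9*w^2 - 232*w + 77) + 63*w^2 - 693*w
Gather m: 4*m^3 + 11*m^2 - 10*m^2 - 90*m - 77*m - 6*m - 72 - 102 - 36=4*m^3 + m^2 - 173*m - 210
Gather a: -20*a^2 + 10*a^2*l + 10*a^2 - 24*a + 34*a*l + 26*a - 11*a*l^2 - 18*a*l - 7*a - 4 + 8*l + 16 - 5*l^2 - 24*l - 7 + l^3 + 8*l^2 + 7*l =a^2*(10*l - 10) + a*(-11*l^2 + 16*l - 5) + l^3 + 3*l^2 - 9*l + 5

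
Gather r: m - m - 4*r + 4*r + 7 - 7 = 0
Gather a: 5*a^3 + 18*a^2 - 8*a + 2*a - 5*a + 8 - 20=5*a^3 + 18*a^2 - 11*a - 12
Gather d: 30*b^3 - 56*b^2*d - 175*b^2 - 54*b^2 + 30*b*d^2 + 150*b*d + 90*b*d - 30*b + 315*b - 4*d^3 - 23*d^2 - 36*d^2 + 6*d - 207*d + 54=30*b^3 - 229*b^2 + 285*b - 4*d^3 + d^2*(30*b - 59) + d*(-56*b^2 + 240*b - 201) + 54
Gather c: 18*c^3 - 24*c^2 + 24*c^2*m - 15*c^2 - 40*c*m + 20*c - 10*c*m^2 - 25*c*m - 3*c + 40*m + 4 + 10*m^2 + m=18*c^3 + c^2*(24*m - 39) + c*(-10*m^2 - 65*m + 17) + 10*m^2 + 41*m + 4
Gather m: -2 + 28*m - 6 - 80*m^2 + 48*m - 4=-80*m^2 + 76*m - 12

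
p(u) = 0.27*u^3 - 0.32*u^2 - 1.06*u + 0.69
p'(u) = 0.81*u^2 - 0.64*u - 1.06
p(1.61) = -0.72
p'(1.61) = 0.01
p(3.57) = 5.11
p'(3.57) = 6.98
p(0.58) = 0.02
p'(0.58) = -1.16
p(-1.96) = -0.49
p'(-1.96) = 3.31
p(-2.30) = -1.85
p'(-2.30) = 4.70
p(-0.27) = 0.95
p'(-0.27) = -0.83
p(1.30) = -0.64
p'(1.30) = -0.52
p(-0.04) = 0.73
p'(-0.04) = -1.03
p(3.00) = 1.92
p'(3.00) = 4.31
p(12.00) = 408.45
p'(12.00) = 107.90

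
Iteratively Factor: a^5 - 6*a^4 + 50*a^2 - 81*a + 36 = (a - 1)*(a^4 - 5*a^3 - 5*a^2 + 45*a - 36) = (a - 3)*(a - 1)*(a^3 - 2*a^2 - 11*a + 12) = (a - 3)*(a - 1)*(a + 3)*(a^2 - 5*a + 4) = (a - 4)*(a - 3)*(a - 1)*(a + 3)*(a - 1)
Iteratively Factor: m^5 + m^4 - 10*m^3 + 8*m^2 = (m)*(m^4 + m^3 - 10*m^2 + 8*m) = m^2*(m^3 + m^2 - 10*m + 8) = m^2*(m - 2)*(m^2 + 3*m - 4) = m^2*(m - 2)*(m + 4)*(m - 1)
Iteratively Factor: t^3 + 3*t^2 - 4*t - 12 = (t + 3)*(t^2 - 4) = (t + 2)*(t + 3)*(t - 2)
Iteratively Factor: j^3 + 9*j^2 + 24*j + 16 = (j + 4)*(j^2 + 5*j + 4) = (j + 1)*(j + 4)*(j + 4)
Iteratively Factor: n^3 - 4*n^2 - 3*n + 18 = (n - 3)*(n^2 - n - 6) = (n - 3)*(n + 2)*(n - 3)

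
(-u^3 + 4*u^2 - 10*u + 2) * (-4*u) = 4*u^4 - 16*u^3 + 40*u^2 - 8*u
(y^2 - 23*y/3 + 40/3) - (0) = y^2 - 23*y/3 + 40/3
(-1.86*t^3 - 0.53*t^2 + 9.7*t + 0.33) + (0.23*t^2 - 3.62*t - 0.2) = -1.86*t^3 - 0.3*t^2 + 6.08*t + 0.13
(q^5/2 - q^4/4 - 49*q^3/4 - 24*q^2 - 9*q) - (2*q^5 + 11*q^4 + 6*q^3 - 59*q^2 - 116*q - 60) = -3*q^5/2 - 45*q^4/4 - 73*q^3/4 + 35*q^2 + 107*q + 60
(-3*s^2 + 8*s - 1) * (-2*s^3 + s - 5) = 6*s^5 - 16*s^4 - s^3 + 23*s^2 - 41*s + 5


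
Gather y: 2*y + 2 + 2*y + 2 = 4*y + 4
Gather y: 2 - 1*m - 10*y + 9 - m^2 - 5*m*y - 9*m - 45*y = -m^2 - 10*m + y*(-5*m - 55) + 11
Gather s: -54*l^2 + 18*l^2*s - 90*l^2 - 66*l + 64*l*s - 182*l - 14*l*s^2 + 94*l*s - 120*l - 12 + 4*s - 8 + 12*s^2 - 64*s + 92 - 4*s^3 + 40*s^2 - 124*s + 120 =-144*l^2 - 368*l - 4*s^3 + s^2*(52 - 14*l) + s*(18*l^2 + 158*l - 184) + 192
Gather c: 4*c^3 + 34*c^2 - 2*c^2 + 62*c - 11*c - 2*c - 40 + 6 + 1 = 4*c^3 + 32*c^2 + 49*c - 33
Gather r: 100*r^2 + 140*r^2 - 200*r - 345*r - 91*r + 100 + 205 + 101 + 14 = 240*r^2 - 636*r + 420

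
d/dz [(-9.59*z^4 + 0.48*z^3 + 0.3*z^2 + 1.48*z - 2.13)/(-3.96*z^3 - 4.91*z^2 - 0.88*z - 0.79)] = (37.9764*z^6 + 94.1738*z^5 + 24.1488*z^4 + 41.1812*z^3 - 19.4392*z^2 - 21.3906*z - 3.0436)/(15.6816*z^6 + 38.8872*z^5 + 31.0777*z^4 + 14.8984*z^3 + 8.5322*z^2 + 1.3904*z + 0.6241)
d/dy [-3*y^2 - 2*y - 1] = -6*y - 2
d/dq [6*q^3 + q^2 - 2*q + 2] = 18*q^2 + 2*q - 2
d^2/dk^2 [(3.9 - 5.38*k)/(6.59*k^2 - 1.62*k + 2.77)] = (-(5.38*k - 3.9)*(13.18*k - 1.62)*(26.36*k - 3.24) + (212.7252*k - 68.8332)*(6.59*k^2 - 1.62*k + 2.77))/(6.59*k^2 - 1.62*k + 2.77)^3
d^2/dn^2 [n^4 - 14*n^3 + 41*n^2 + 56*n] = 12*n^2 - 84*n + 82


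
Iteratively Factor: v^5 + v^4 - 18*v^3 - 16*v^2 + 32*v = (v + 2)*(v^4 - v^3 - 16*v^2 + 16*v) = v*(v + 2)*(v^3 - v^2 - 16*v + 16) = v*(v + 2)*(v + 4)*(v^2 - 5*v + 4) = v*(v - 1)*(v + 2)*(v + 4)*(v - 4)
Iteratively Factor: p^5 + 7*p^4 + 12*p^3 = (p)*(p^4 + 7*p^3 + 12*p^2) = p*(p + 3)*(p^3 + 4*p^2) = p^2*(p + 3)*(p^2 + 4*p) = p^3*(p + 3)*(p + 4)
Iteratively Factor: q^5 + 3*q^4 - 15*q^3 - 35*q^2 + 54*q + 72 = (q - 3)*(q^4 + 6*q^3 + 3*q^2 - 26*q - 24) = (q - 3)*(q - 2)*(q^3 + 8*q^2 + 19*q + 12) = (q - 3)*(q - 2)*(q + 3)*(q^2 + 5*q + 4) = (q - 3)*(q - 2)*(q + 3)*(q + 4)*(q + 1)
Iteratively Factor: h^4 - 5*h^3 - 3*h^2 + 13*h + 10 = (h + 1)*(h^3 - 6*h^2 + 3*h + 10) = (h - 2)*(h + 1)*(h^2 - 4*h - 5) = (h - 2)*(h + 1)^2*(h - 5)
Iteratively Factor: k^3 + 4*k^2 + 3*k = (k + 1)*(k^2 + 3*k) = k*(k + 1)*(k + 3)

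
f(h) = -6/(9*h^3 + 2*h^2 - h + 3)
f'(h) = -6*(-27*h^2 - 4*h + 1)/(9*h^3 + 2*h^2 - h + 3)^2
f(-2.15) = 0.08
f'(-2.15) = 0.12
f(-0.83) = -97.22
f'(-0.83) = 22494.64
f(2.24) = -0.05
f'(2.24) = 0.07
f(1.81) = -0.10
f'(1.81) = 0.15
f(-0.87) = 11.06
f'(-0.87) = 325.03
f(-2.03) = 0.10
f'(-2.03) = 0.16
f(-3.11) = 0.02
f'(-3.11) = 0.02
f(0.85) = -0.66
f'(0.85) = 1.58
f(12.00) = 0.00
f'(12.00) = 0.00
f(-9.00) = 0.00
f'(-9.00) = 0.00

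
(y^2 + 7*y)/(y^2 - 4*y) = (y + 7)/(y - 4)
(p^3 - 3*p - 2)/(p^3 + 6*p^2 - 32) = (p^2 + 2*p + 1)/(p^2 + 8*p + 16)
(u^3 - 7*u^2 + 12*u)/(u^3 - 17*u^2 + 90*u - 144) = u*(u - 4)/(u^2 - 14*u + 48)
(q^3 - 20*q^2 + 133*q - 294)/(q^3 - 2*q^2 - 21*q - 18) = (q^2 - 14*q + 49)/(q^2 + 4*q + 3)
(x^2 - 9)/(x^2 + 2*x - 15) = (x + 3)/(x + 5)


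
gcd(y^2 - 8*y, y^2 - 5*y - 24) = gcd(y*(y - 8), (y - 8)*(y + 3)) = y - 8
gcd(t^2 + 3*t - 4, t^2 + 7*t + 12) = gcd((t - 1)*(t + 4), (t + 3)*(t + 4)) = t + 4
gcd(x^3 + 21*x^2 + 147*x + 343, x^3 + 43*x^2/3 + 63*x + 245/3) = x + 7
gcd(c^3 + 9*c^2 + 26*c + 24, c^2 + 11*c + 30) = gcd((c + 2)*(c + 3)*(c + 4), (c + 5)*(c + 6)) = 1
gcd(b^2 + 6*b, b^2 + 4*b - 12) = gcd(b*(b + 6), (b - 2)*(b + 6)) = b + 6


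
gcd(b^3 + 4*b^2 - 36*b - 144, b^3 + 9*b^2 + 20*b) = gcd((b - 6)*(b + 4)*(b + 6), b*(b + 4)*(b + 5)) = b + 4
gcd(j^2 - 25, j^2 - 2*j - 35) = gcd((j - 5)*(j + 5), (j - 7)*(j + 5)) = j + 5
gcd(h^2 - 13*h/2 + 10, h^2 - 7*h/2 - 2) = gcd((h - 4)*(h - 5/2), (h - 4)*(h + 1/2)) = h - 4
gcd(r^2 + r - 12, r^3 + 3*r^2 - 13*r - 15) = r - 3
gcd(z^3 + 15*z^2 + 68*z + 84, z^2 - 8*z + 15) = 1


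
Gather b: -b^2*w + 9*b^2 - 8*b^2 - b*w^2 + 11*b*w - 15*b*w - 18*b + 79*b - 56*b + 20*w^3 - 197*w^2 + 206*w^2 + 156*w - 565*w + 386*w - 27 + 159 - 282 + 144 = b^2*(1 - w) + b*(-w^2 - 4*w + 5) + 20*w^3 + 9*w^2 - 23*w - 6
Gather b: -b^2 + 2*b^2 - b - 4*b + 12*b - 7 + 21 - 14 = b^2 + 7*b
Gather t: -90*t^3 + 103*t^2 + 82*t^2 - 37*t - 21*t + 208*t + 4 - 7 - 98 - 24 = -90*t^3 + 185*t^2 + 150*t - 125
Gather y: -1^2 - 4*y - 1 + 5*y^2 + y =5*y^2 - 3*y - 2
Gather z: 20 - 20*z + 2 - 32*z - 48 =-52*z - 26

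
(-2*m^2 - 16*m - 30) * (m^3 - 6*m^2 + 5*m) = -2*m^5 - 4*m^4 + 56*m^3 + 100*m^2 - 150*m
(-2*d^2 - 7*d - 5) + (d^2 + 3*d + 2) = -d^2 - 4*d - 3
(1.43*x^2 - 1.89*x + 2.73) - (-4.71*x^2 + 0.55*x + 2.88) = 6.14*x^2 - 2.44*x - 0.15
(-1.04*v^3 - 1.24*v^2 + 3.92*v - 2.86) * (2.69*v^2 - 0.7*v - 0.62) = -2.7976*v^5 - 2.6076*v^4 + 12.0576*v^3 - 9.6686*v^2 - 0.4284*v + 1.7732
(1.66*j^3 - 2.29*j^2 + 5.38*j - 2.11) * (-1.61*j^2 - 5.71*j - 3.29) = -2.6726*j^5 - 5.7917*j^4 - 1.0473*j^3 - 19.7886*j^2 - 5.6521*j + 6.9419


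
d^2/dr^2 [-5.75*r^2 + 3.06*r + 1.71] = -11.5000000000000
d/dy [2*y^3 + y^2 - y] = 6*y^2 + 2*y - 1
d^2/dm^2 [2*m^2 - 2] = 4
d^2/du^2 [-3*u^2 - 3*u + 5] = -6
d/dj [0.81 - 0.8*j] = -0.800000000000000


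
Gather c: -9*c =-9*c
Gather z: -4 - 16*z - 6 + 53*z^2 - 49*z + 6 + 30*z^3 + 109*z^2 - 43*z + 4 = 30*z^3 + 162*z^2 - 108*z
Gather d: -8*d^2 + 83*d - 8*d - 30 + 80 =-8*d^2 + 75*d + 50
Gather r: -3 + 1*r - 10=r - 13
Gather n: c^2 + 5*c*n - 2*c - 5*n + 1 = c^2 - 2*c + n*(5*c - 5) + 1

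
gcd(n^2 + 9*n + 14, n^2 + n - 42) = n + 7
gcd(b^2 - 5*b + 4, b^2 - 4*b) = b - 4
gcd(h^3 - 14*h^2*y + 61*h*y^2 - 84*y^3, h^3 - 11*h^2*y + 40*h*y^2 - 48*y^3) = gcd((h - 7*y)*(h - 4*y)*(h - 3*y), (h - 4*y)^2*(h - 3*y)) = h^2 - 7*h*y + 12*y^2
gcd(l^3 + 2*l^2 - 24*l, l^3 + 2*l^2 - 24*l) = l^3 + 2*l^2 - 24*l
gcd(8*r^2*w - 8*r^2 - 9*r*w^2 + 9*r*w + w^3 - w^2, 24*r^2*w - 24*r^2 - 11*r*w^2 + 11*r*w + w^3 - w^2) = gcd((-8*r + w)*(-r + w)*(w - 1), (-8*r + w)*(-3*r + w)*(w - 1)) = 8*r*w - 8*r - w^2 + w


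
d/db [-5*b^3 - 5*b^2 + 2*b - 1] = -15*b^2 - 10*b + 2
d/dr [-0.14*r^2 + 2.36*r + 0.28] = 2.36 - 0.28*r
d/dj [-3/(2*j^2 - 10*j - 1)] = 6*(2*j - 5)/(-2*j^2 + 10*j + 1)^2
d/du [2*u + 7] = 2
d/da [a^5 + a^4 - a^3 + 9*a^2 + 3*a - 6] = 5*a^4 + 4*a^3 - 3*a^2 + 18*a + 3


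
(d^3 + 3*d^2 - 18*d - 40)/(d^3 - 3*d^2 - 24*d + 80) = (d + 2)/(d - 4)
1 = 1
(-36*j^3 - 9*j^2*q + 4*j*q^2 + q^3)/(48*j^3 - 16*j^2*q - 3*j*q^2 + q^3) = (3*j + q)/(-4*j + q)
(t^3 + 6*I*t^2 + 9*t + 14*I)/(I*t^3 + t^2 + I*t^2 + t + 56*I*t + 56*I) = (-I*t^2 - t - 2*I)/(t^2 + t*(1 - 8*I) - 8*I)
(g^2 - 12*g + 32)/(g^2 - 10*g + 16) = (g - 4)/(g - 2)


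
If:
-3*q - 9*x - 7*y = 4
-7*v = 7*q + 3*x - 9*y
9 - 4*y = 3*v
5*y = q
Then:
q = -295/28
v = 122/21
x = 593/126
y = -59/28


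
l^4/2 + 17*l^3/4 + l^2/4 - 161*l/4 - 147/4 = (l/2 + 1/2)*(l - 3)*(l + 7/2)*(l + 7)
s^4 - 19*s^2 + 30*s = s*(s - 3)*(s - 2)*(s + 5)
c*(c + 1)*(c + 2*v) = c^3 + 2*c^2*v + c^2 + 2*c*v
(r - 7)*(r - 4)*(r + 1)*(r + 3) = r^4 - 7*r^3 - 13*r^2 + 79*r + 84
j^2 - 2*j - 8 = (j - 4)*(j + 2)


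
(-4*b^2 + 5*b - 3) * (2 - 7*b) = 28*b^3 - 43*b^2 + 31*b - 6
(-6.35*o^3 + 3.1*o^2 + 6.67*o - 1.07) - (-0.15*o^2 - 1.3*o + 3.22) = -6.35*o^3 + 3.25*o^2 + 7.97*o - 4.29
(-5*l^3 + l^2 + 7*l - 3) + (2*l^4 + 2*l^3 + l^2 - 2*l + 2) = 2*l^4 - 3*l^3 + 2*l^2 + 5*l - 1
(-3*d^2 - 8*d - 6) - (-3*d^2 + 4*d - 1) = -12*d - 5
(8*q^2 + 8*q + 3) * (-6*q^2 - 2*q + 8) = -48*q^4 - 64*q^3 + 30*q^2 + 58*q + 24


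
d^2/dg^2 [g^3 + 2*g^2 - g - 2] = 6*g + 4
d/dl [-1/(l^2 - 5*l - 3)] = (2*l - 5)/(-l^2 + 5*l + 3)^2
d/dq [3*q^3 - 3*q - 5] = 9*q^2 - 3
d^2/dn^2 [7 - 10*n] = 0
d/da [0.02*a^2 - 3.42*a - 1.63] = 0.04*a - 3.42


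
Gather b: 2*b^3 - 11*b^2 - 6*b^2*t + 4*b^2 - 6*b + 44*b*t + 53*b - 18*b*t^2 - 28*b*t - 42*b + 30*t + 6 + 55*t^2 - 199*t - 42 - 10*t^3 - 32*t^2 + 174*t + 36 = 2*b^3 + b^2*(-6*t - 7) + b*(-18*t^2 + 16*t + 5) - 10*t^3 + 23*t^2 + 5*t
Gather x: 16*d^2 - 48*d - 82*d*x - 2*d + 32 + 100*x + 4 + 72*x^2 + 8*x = 16*d^2 - 50*d + 72*x^2 + x*(108 - 82*d) + 36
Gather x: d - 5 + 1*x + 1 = d + x - 4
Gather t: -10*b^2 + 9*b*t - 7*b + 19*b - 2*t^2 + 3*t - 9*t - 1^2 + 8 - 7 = -10*b^2 + 12*b - 2*t^2 + t*(9*b - 6)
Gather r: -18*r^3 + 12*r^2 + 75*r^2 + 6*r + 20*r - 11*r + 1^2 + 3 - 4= -18*r^3 + 87*r^2 + 15*r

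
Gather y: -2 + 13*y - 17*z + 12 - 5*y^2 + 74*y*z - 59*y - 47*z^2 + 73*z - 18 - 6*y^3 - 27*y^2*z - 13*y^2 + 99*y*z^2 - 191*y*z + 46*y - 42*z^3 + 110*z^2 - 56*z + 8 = -6*y^3 + y^2*(-27*z - 18) + y*(99*z^2 - 117*z) - 42*z^3 + 63*z^2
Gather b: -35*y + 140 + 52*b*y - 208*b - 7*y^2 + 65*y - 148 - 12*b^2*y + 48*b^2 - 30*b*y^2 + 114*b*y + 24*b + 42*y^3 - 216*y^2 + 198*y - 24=b^2*(48 - 12*y) + b*(-30*y^2 + 166*y - 184) + 42*y^3 - 223*y^2 + 228*y - 32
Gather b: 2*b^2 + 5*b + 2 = 2*b^2 + 5*b + 2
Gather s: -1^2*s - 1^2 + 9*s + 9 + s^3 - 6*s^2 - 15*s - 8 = s^3 - 6*s^2 - 7*s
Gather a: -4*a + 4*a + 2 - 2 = 0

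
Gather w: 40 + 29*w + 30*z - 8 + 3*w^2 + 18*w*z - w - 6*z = 3*w^2 + w*(18*z + 28) + 24*z + 32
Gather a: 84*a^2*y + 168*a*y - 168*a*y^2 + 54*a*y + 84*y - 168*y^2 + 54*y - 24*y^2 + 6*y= 84*a^2*y + a*(-168*y^2 + 222*y) - 192*y^2 + 144*y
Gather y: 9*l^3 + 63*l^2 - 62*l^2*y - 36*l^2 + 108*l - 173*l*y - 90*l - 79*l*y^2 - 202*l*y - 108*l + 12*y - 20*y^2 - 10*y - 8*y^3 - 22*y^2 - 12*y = 9*l^3 + 27*l^2 - 90*l - 8*y^3 + y^2*(-79*l - 42) + y*(-62*l^2 - 375*l - 10)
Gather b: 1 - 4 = -3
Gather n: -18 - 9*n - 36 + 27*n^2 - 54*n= 27*n^2 - 63*n - 54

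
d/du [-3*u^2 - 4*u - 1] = -6*u - 4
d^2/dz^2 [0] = 0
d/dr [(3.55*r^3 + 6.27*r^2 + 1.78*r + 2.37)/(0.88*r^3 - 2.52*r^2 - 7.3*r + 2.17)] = (-1.77635683940025e-15*r^5 - 14.4636*r^4 - 54.9628*r^3 - 24.4317*r^2 + 39.1566*r + 21.1636)/(0.7744*r^6 - 4.4352*r^5 - 6.4976*r^4 + 40.6112*r^3 + 42.3532*r^2 - 31.682*r + 4.7089)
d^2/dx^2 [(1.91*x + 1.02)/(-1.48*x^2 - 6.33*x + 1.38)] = (-(1.91*x + 1.02)*(2.96*x + 6.33)*(5.92*x + 12.66) + (16.9608*x + 27.1998)*(1.48*x^2 + 6.33*x - 1.38))/(1.48*x^2 + 6.33*x - 1.38)^3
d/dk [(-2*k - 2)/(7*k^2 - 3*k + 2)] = 2*(7*k^2 + 14*k - 5)/(49*k^4 - 42*k^3 + 37*k^2 - 12*k + 4)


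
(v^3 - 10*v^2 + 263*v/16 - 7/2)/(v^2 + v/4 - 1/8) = (4*v^2 - 39*v + 56)/(2*(2*v + 1))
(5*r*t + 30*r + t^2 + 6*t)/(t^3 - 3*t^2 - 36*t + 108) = (5*r + t)/(t^2 - 9*t + 18)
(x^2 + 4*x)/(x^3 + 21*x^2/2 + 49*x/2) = 2*(x + 4)/(2*x^2 + 21*x + 49)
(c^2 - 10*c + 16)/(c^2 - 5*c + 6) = (c - 8)/(c - 3)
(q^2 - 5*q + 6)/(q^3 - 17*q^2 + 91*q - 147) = (q - 2)/(q^2 - 14*q + 49)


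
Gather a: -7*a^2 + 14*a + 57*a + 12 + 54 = -7*a^2 + 71*a + 66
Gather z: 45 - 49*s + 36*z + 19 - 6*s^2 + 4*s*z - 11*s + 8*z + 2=-6*s^2 - 60*s + z*(4*s + 44) + 66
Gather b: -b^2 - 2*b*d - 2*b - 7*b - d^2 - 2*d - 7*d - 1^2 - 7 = -b^2 + b*(-2*d - 9) - d^2 - 9*d - 8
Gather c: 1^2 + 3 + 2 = 6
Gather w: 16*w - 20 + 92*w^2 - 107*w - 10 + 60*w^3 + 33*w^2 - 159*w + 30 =60*w^3 + 125*w^2 - 250*w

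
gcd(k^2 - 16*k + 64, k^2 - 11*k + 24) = k - 8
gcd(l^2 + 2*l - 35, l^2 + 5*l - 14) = l + 7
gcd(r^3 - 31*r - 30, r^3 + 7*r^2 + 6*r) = r + 1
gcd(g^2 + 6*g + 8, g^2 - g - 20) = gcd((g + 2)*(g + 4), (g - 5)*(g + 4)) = g + 4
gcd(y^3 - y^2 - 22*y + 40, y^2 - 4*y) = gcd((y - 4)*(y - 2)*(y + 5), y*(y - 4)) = y - 4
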